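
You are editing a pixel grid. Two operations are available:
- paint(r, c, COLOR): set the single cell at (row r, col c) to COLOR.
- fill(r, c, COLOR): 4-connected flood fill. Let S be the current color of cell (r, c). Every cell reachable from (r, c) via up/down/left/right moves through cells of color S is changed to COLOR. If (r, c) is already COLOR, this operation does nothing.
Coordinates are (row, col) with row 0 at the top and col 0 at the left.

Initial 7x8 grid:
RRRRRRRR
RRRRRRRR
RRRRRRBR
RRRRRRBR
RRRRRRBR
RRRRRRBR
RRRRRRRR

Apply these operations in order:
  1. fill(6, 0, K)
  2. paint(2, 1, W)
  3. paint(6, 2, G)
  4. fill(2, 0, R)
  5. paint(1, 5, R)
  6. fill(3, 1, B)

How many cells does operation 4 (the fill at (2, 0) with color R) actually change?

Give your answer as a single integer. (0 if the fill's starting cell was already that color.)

After op 1 fill(6,0,K) [52 cells changed]:
KKKKKKKK
KKKKKKKK
KKKKKKBK
KKKKKKBK
KKKKKKBK
KKKKKKBK
KKKKKKKK
After op 2 paint(2,1,W):
KKKKKKKK
KKKKKKKK
KWKKKKBK
KKKKKKBK
KKKKKKBK
KKKKKKBK
KKKKKKKK
After op 3 paint(6,2,G):
KKKKKKKK
KKKKKKKK
KWKKKKBK
KKKKKKBK
KKKKKKBK
KKKKKKBK
KKGKKKKK
After op 4 fill(2,0,R) [50 cells changed]:
RRRRRRRR
RRRRRRRR
RWRRRRBR
RRRRRRBR
RRRRRRBR
RRRRRRBR
RRGRRRRR

Answer: 50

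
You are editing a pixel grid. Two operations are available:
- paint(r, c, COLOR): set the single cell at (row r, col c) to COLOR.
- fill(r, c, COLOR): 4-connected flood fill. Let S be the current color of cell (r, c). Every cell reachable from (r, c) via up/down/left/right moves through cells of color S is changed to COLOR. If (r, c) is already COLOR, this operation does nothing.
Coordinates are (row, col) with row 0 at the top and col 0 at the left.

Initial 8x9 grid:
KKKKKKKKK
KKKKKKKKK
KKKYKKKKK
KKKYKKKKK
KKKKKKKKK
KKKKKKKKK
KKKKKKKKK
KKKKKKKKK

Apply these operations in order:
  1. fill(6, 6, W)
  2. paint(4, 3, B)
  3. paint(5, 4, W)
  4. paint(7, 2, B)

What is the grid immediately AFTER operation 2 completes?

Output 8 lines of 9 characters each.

Answer: WWWWWWWWW
WWWWWWWWW
WWWYWWWWW
WWWYWWWWW
WWWBWWWWW
WWWWWWWWW
WWWWWWWWW
WWWWWWWWW

Derivation:
After op 1 fill(6,6,W) [70 cells changed]:
WWWWWWWWW
WWWWWWWWW
WWWYWWWWW
WWWYWWWWW
WWWWWWWWW
WWWWWWWWW
WWWWWWWWW
WWWWWWWWW
After op 2 paint(4,3,B):
WWWWWWWWW
WWWWWWWWW
WWWYWWWWW
WWWYWWWWW
WWWBWWWWW
WWWWWWWWW
WWWWWWWWW
WWWWWWWWW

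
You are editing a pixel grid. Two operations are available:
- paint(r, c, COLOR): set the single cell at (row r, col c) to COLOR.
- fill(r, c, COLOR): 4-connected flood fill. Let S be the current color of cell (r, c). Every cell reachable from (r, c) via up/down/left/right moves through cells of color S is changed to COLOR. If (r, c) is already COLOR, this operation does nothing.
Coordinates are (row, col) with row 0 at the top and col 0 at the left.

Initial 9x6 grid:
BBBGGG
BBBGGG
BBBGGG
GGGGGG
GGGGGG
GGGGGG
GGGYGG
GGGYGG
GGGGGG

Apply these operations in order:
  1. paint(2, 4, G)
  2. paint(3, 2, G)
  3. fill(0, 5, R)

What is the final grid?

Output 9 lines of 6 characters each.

Answer: BBBRRR
BBBRRR
BBBRRR
RRRRRR
RRRRRR
RRRRRR
RRRYRR
RRRYRR
RRRRRR

Derivation:
After op 1 paint(2,4,G):
BBBGGG
BBBGGG
BBBGGG
GGGGGG
GGGGGG
GGGGGG
GGGYGG
GGGYGG
GGGGGG
After op 2 paint(3,2,G):
BBBGGG
BBBGGG
BBBGGG
GGGGGG
GGGGGG
GGGGGG
GGGYGG
GGGYGG
GGGGGG
After op 3 fill(0,5,R) [43 cells changed]:
BBBRRR
BBBRRR
BBBRRR
RRRRRR
RRRRRR
RRRRRR
RRRYRR
RRRYRR
RRRRRR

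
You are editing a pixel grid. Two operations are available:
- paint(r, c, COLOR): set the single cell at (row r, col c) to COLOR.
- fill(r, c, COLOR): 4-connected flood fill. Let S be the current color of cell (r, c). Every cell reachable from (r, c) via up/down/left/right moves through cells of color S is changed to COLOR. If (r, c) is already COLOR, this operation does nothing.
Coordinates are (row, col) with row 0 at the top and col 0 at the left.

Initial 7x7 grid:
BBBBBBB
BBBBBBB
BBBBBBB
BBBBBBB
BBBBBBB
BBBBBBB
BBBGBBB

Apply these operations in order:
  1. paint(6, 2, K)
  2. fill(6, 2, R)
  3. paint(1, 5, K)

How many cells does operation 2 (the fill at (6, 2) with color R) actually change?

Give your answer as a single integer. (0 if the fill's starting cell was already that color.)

After op 1 paint(6,2,K):
BBBBBBB
BBBBBBB
BBBBBBB
BBBBBBB
BBBBBBB
BBBBBBB
BBKGBBB
After op 2 fill(6,2,R) [1 cells changed]:
BBBBBBB
BBBBBBB
BBBBBBB
BBBBBBB
BBBBBBB
BBBBBBB
BBRGBBB

Answer: 1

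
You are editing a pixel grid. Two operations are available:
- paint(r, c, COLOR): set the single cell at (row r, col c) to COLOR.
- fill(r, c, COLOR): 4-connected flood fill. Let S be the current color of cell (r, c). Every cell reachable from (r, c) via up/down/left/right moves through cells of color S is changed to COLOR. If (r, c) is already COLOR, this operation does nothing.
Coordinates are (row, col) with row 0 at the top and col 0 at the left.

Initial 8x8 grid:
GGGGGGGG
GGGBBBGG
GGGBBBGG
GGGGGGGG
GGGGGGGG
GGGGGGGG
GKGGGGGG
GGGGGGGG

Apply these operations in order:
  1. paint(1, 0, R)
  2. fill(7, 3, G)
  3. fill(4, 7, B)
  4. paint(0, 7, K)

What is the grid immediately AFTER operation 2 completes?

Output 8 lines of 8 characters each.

After op 1 paint(1,0,R):
GGGGGGGG
RGGBBBGG
GGGBBBGG
GGGGGGGG
GGGGGGGG
GGGGGGGG
GKGGGGGG
GGGGGGGG
After op 2 fill(7,3,G) [0 cells changed]:
GGGGGGGG
RGGBBBGG
GGGBBBGG
GGGGGGGG
GGGGGGGG
GGGGGGGG
GKGGGGGG
GGGGGGGG

Answer: GGGGGGGG
RGGBBBGG
GGGBBBGG
GGGGGGGG
GGGGGGGG
GGGGGGGG
GKGGGGGG
GGGGGGGG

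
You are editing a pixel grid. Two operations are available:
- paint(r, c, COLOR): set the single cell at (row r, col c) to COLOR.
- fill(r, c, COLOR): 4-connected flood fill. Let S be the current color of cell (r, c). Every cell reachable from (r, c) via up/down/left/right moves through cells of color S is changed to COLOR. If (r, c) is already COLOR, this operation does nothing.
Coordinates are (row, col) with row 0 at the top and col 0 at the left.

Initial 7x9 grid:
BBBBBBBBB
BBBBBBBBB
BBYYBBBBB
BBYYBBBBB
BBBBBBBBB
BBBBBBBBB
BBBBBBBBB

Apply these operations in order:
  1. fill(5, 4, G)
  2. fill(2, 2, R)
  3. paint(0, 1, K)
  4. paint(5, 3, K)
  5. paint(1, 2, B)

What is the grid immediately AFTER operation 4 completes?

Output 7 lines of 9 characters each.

After op 1 fill(5,4,G) [59 cells changed]:
GGGGGGGGG
GGGGGGGGG
GGYYGGGGG
GGYYGGGGG
GGGGGGGGG
GGGGGGGGG
GGGGGGGGG
After op 2 fill(2,2,R) [4 cells changed]:
GGGGGGGGG
GGGGGGGGG
GGRRGGGGG
GGRRGGGGG
GGGGGGGGG
GGGGGGGGG
GGGGGGGGG
After op 3 paint(0,1,K):
GKGGGGGGG
GGGGGGGGG
GGRRGGGGG
GGRRGGGGG
GGGGGGGGG
GGGGGGGGG
GGGGGGGGG
After op 4 paint(5,3,K):
GKGGGGGGG
GGGGGGGGG
GGRRGGGGG
GGRRGGGGG
GGGGGGGGG
GGGKGGGGG
GGGGGGGGG

Answer: GKGGGGGGG
GGGGGGGGG
GGRRGGGGG
GGRRGGGGG
GGGGGGGGG
GGGKGGGGG
GGGGGGGGG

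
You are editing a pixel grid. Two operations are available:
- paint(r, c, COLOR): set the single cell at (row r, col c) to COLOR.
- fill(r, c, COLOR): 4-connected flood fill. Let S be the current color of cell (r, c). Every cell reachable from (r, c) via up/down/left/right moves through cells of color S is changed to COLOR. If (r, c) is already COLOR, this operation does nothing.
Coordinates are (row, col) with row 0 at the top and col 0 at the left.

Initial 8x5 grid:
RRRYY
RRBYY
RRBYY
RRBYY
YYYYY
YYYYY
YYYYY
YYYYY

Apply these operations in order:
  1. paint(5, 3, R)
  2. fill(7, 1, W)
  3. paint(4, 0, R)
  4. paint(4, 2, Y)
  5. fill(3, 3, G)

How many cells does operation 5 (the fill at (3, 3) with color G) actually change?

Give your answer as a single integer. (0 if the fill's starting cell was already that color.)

Answer: 25

Derivation:
After op 1 paint(5,3,R):
RRRYY
RRBYY
RRBYY
RRBYY
YYYYY
YYYRY
YYYYY
YYYYY
After op 2 fill(7,1,W) [27 cells changed]:
RRRWW
RRBWW
RRBWW
RRBWW
WWWWW
WWWRW
WWWWW
WWWWW
After op 3 paint(4,0,R):
RRRWW
RRBWW
RRBWW
RRBWW
RWWWW
WWWRW
WWWWW
WWWWW
After op 4 paint(4,2,Y):
RRRWW
RRBWW
RRBWW
RRBWW
RWYWW
WWWRW
WWWWW
WWWWW
After op 5 fill(3,3,G) [25 cells changed]:
RRRGG
RRBGG
RRBGG
RRBGG
RGYGG
GGGRG
GGGGG
GGGGG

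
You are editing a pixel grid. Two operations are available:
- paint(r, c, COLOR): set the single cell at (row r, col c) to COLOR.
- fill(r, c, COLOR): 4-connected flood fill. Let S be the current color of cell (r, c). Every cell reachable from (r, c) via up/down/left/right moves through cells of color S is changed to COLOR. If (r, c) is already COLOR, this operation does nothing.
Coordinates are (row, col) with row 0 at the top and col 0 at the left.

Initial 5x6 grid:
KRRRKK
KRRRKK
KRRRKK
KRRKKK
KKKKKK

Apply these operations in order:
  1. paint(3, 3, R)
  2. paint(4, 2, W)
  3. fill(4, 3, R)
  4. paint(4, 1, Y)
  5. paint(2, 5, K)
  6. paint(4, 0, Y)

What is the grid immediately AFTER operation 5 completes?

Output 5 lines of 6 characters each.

After op 1 paint(3,3,R):
KRRRKK
KRRRKK
KRRRKK
KRRRKK
KKKKKK
After op 2 paint(4,2,W):
KRRRKK
KRRRKK
KRRRKK
KRRRKK
KKWKKK
After op 3 fill(4,3,R) [11 cells changed]:
KRRRRR
KRRRRR
KRRRRR
KRRRRR
KKWRRR
After op 4 paint(4,1,Y):
KRRRRR
KRRRRR
KRRRRR
KRRRRR
KYWRRR
After op 5 paint(2,5,K):
KRRRRR
KRRRRR
KRRRRK
KRRRRR
KYWRRR

Answer: KRRRRR
KRRRRR
KRRRRK
KRRRRR
KYWRRR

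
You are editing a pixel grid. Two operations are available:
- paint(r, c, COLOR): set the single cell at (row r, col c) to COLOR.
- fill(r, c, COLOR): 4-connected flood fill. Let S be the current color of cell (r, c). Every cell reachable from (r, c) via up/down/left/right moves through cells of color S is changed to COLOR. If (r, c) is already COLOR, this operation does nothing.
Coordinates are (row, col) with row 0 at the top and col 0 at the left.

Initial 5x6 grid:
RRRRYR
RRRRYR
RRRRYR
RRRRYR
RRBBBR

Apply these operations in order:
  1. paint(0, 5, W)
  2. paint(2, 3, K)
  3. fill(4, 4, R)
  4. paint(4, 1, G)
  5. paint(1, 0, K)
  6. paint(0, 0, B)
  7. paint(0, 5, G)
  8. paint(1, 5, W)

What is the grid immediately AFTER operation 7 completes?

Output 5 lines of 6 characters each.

Answer: BRRRYG
KRRRYR
RRRKYR
RRRRYR
RGRRRR

Derivation:
After op 1 paint(0,5,W):
RRRRYW
RRRRYR
RRRRYR
RRRRYR
RRBBBR
After op 2 paint(2,3,K):
RRRRYW
RRRRYR
RRRKYR
RRRRYR
RRBBBR
After op 3 fill(4,4,R) [3 cells changed]:
RRRRYW
RRRRYR
RRRKYR
RRRRYR
RRRRRR
After op 4 paint(4,1,G):
RRRRYW
RRRRYR
RRRKYR
RRRRYR
RGRRRR
After op 5 paint(1,0,K):
RRRRYW
KRRRYR
RRRKYR
RRRRYR
RGRRRR
After op 6 paint(0,0,B):
BRRRYW
KRRRYR
RRRKYR
RRRRYR
RGRRRR
After op 7 paint(0,5,G):
BRRRYG
KRRRYR
RRRKYR
RRRRYR
RGRRRR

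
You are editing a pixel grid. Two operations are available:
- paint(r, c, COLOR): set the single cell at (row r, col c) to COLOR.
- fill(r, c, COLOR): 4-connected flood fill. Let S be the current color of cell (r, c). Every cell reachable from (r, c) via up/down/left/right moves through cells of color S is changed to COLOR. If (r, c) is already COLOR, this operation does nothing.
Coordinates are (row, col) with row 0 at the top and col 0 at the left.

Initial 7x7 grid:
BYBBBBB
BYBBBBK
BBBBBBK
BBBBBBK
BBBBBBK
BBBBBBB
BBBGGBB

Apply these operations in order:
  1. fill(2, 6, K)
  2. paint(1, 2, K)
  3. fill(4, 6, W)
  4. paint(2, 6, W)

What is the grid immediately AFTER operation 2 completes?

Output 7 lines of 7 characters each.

Answer: BYBBBBB
BYKBBBK
BBBBBBK
BBBBBBK
BBBBBBK
BBBBBBB
BBBGGBB

Derivation:
After op 1 fill(2,6,K) [0 cells changed]:
BYBBBBB
BYBBBBK
BBBBBBK
BBBBBBK
BBBBBBK
BBBBBBB
BBBGGBB
After op 2 paint(1,2,K):
BYBBBBB
BYKBBBK
BBBBBBK
BBBBBBK
BBBBBBK
BBBBBBB
BBBGGBB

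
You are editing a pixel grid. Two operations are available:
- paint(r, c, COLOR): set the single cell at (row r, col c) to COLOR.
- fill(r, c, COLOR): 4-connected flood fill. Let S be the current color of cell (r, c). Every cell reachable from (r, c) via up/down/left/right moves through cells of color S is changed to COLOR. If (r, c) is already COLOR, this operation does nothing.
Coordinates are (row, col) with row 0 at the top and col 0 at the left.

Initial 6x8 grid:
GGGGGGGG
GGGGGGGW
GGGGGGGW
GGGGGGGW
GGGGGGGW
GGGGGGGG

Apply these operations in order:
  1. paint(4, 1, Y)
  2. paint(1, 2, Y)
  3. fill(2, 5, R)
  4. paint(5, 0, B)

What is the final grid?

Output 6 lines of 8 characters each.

After op 1 paint(4,1,Y):
GGGGGGGG
GGGGGGGW
GGGGGGGW
GGGGGGGW
GYGGGGGW
GGGGGGGG
After op 2 paint(1,2,Y):
GGGGGGGG
GGYGGGGW
GGGGGGGW
GGGGGGGW
GYGGGGGW
GGGGGGGG
After op 3 fill(2,5,R) [42 cells changed]:
RRRRRRRR
RRYRRRRW
RRRRRRRW
RRRRRRRW
RYRRRRRW
RRRRRRRR
After op 4 paint(5,0,B):
RRRRRRRR
RRYRRRRW
RRRRRRRW
RRRRRRRW
RYRRRRRW
BRRRRRRR

Answer: RRRRRRRR
RRYRRRRW
RRRRRRRW
RRRRRRRW
RYRRRRRW
BRRRRRRR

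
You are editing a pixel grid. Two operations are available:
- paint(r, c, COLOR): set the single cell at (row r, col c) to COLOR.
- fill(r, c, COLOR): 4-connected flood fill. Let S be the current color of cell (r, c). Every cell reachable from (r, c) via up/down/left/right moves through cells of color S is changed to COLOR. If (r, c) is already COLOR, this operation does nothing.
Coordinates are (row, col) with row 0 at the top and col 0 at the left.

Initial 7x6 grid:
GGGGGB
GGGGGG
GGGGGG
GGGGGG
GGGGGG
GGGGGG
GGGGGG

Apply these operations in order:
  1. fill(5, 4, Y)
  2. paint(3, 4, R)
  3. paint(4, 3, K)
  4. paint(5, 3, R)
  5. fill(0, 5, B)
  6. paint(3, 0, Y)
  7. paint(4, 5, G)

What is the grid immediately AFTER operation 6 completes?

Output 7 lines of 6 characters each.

Answer: YYYYYB
YYYYYY
YYYYYY
YYYYRY
YYYKYY
YYYRYY
YYYYYY

Derivation:
After op 1 fill(5,4,Y) [41 cells changed]:
YYYYYB
YYYYYY
YYYYYY
YYYYYY
YYYYYY
YYYYYY
YYYYYY
After op 2 paint(3,4,R):
YYYYYB
YYYYYY
YYYYYY
YYYYRY
YYYYYY
YYYYYY
YYYYYY
After op 3 paint(4,3,K):
YYYYYB
YYYYYY
YYYYYY
YYYYRY
YYYKYY
YYYYYY
YYYYYY
After op 4 paint(5,3,R):
YYYYYB
YYYYYY
YYYYYY
YYYYRY
YYYKYY
YYYRYY
YYYYYY
After op 5 fill(0,5,B) [0 cells changed]:
YYYYYB
YYYYYY
YYYYYY
YYYYRY
YYYKYY
YYYRYY
YYYYYY
After op 6 paint(3,0,Y):
YYYYYB
YYYYYY
YYYYYY
YYYYRY
YYYKYY
YYYRYY
YYYYYY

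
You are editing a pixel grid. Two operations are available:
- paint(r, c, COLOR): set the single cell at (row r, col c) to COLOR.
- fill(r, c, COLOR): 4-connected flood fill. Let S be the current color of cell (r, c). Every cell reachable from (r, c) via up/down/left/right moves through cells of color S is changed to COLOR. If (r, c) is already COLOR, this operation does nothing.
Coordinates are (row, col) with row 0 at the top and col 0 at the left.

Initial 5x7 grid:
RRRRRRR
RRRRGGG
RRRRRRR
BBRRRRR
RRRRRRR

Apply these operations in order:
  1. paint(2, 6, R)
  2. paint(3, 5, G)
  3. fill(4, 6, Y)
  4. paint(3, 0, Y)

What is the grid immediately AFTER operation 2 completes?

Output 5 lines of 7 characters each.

After op 1 paint(2,6,R):
RRRRRRR
RRRRGGG
RRRRRRR
BBRRRRR
RRRRRRR
After op 2 paint(3,5,G):
RRRRRRR
RRRRGGG
RRRRRRR
BBRRRGR
RRRRRRR

Answer: RRRRRRR
RRRRGGG
RRRRRRR
BBRRRGR
RRRRRRR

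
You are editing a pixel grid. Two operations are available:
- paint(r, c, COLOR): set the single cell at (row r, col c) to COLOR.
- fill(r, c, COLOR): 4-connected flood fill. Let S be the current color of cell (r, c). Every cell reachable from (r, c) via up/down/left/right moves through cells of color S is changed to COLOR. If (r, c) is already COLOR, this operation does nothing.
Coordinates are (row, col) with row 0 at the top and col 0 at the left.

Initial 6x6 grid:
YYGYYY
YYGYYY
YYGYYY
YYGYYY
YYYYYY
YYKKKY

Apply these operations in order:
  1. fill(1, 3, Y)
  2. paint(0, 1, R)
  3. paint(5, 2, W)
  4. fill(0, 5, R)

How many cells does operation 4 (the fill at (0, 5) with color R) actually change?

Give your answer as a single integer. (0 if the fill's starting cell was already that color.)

Answer: 28

Derivation:
After op 1 fill(1,3,Y) [0 cells changed]:
YYGYYY
YYGYYY
YYGYYY
YYGYYY
YYYYYY
YYKKKY
After op 2 paint(0,1,R):
YRGYYY
YYGYYY
YYGYYY
YYGYYY
YYYYYY
YYKKKY
After op 3 paint(5,2,W):
YRGYYY
YYGYYY
YYGYYY
YYGYYY
YYYYYY
YYWKKY
After op 4 fill(0,5,R) [28 cells changed]:
RRGRRR
RRGRRR
RRGRRR
RRGRRR
RRRRRR
RRWKKR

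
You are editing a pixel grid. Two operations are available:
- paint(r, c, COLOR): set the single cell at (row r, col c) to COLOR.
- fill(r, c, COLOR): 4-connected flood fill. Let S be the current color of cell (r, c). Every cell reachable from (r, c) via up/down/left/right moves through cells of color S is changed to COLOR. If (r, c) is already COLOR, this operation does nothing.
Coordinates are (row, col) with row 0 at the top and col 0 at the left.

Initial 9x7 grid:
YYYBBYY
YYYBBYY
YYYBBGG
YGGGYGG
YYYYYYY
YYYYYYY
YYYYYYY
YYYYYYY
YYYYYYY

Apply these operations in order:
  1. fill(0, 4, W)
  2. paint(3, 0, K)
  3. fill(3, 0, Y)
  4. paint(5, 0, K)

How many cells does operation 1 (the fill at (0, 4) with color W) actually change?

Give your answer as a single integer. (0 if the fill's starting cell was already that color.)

Answer: 6

Derivation:
After op 1 fill(0,4,W) [6 cells changed]:
YYYWWYY
YYYWWYY
YYYWWGG
YGGGYGG
YYYYYYY
YYYYYYY
YYYYYYY
YYYYYYY
YYYYYYY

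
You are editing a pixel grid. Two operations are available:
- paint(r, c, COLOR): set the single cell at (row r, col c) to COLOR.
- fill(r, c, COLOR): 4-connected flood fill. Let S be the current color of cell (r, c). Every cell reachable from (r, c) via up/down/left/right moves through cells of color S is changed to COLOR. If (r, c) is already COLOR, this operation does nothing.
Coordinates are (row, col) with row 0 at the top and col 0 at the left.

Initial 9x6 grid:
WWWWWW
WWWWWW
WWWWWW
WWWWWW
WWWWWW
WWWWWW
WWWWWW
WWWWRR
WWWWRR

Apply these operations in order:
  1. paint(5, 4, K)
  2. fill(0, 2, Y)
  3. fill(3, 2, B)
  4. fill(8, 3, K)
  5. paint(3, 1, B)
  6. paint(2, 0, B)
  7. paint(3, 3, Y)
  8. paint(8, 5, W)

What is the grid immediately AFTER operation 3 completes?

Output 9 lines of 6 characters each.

After op 1 paint(5,4,K):
WWWWWW
WWWWWW
WWWWWW
WWWWWW
WWWWWW
WWWWKW
WWWWWW
WWWWRR
WWWWRR
After op 2 fill(0,2,Y) [49 cells changed]:
YYYYYY
YYYYYY
YYYYYY
YYYYYY
YYYYYY
YYYYKY
YYYYYY
YYYYRR
YYYYRR
After op 3 fill(3,2,B) [49 cells changed]:
BBBBBB
BBBBBB
BBBBBB
BBBBBB
BBBBBB
BBBBKB
BBBBBB
BBBBRR
BBBBRR

Answer: BBBBBB
BBBBBB
BBBBBB
BBBBBB
BBBBBB
BBBBKB
BBBBBB
BBBBRR
BBBBRR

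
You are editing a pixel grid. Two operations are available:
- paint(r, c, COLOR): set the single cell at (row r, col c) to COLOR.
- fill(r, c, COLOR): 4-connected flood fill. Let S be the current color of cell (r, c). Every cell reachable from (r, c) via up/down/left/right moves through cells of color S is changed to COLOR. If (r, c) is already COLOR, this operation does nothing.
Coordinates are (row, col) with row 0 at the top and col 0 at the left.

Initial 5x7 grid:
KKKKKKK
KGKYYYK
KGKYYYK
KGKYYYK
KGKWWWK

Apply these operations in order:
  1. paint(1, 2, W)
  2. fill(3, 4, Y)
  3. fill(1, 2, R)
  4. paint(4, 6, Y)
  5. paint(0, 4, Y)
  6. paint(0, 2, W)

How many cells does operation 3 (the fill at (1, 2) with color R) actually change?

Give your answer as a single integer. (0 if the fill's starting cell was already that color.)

After op 1 paint(1,2,W):
KKKKKKK
KGWYYYK
KGKYYYK
KGKYYYK
KGKWWWK
After op 2 fill(3,4,Y) [0 cells changed]:
KKKKKKK
KGWYYYK
KGKYYYK
KGKYYYK
KGKWWWK
After op 3 fill(1,2,R) [1 cells changed]:
KKKKKKK
KGRYYYK
KGKYYYK
KGKYYYK
KGKWWWK

Answer: 1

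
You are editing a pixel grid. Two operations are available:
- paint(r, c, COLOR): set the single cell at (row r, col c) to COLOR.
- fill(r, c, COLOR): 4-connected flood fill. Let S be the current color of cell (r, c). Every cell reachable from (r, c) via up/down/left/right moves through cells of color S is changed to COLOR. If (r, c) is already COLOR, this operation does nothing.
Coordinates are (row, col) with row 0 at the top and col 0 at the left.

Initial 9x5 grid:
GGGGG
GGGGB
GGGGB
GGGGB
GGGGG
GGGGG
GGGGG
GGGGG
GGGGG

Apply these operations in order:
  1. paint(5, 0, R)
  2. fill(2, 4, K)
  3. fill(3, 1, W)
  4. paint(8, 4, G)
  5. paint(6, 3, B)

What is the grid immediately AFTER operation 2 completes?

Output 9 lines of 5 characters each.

Answer: GGGGG
GGGGK
GGGGK
GGGGK
GGGGG
RGGGG
GGGGG
GGGGG
GGGGG

Derivation:
After op 1 paint(5,0,R):
GGGGG
GGGGB
GGGGB
GGGGB
GGGGG
RGGGG
GGGGG
GGGGG
GGGGG
After op 2 fill(2,4,K) [3 cells changed]:
GGGGG
GGGGK
GGGGK
GGGGK
GGGGG
RGGGG
GGGGG
GGGGG
GGGGG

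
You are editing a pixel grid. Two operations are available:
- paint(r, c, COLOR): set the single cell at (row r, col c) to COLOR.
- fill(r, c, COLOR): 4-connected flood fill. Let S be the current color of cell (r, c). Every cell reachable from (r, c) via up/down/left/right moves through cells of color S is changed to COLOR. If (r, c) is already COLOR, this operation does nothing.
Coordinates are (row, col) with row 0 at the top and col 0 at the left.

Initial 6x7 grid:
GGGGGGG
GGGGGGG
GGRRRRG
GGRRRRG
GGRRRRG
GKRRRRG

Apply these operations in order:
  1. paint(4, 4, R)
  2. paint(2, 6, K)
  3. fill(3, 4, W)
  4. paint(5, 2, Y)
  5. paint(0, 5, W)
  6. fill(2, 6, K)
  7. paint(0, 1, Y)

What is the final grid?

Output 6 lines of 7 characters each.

After op 1 paint(4,4,R):
GGGGGGG
GGGGGGG
GGRRRRG
GGRRRRG
GGRRRRG
GKRRRRG
After op 2 paint(2,6,K):
GGGGGGG
GGGGGGG
GGRRRRK
GGRRRRG
GGRRRRG
GKRRRRG
After op 3 fill(3,4,W) [16 cells changed]:
GGGGGGG
GGGGGGG
GGWWWWK
GGWWWWG
GGWWWWG
GKWWWWG
After op 4 paint(5,2,Y):
GGGGGGG
GGGGGGG
GGWWWWK
GGWWWWG
GGWWWWG
GKYWWWG
After op 5 paint(0,5,W):
GGGGGWG
GGGGGGG
GGWWWWK
GGWWWWG
GGWWWWG
GKYWWWG
After op 6 fill(2,6,K) [0 cells changed]:
GGGGGWG
GGGGGGG
GGWWWWK
GGWWWWG
GGWWWWG
GKYWWWG
After op 7 paint(0,1,Y):
GYGGGWG
GGGGGGG
GGWWWWK
GGWWWWG
GGWWWWG
GKYWWWG

Answer: GYGGGWG
GGGGGGG
GGWWWWK
GGWWWWG
GGWWWWG
GKYWWWG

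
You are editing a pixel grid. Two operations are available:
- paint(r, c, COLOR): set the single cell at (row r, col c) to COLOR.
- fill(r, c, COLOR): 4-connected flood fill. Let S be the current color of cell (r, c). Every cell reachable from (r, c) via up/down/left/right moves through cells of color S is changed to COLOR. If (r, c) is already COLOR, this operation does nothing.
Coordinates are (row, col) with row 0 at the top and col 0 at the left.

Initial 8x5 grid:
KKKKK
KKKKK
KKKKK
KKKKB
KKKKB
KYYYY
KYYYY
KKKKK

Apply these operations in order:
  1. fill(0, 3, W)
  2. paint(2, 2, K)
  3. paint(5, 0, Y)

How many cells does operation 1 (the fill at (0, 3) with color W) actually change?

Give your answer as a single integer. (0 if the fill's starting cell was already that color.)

After op 1 fill(0,3,W) [30 cells changed]:
WWWWW
WWWWW
WWWWW
WWWWB
WWWWB
WYYYY
WYYYY
WWWWW

Answer: 30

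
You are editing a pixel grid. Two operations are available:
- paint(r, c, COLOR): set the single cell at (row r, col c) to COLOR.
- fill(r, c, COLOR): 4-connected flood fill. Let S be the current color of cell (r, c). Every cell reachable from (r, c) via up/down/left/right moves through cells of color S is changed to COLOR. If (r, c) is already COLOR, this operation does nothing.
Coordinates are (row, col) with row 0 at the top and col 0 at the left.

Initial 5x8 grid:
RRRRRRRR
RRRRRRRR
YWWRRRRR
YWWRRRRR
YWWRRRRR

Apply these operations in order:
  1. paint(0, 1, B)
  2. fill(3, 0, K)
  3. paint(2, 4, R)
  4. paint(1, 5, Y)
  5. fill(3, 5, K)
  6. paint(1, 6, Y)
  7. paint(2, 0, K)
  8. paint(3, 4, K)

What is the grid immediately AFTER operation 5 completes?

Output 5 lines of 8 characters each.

Answer: KBKKKKKK
KKKKKYKK
KWWKKKKK
KWWKKKKK
KWWKKKKK

Derivation:
After op 1 paint(0,1,B):
RBRRRRRR
RRRRRRRR
YWWRRRRR
YWWRRRRR
YWWRRRRR
After op 2 fill(3,0,K) [3 cells changed]:
RBRRRRRR
RRRRRRRR
KWWRRRRR
KWWRRRRR
KWWRRRRR
After op 3 paint(2,4,R):
RBRRRRRR
RRRRRRRR
KWWRRRRR
KWWRRRRR
KWWRRRRR
After op 4 paint(1,5,Y):
RBRRRRRR
RRRRRYRR
KWWRRRRR
KWWRRRRR
KWWRRRRR
After op 5 fill(3,5,K) [29 cells changed]:
KBKKKKKK
KKKKKYKK
KWWKKKKK
KWWKKKKK
KWWKKKKK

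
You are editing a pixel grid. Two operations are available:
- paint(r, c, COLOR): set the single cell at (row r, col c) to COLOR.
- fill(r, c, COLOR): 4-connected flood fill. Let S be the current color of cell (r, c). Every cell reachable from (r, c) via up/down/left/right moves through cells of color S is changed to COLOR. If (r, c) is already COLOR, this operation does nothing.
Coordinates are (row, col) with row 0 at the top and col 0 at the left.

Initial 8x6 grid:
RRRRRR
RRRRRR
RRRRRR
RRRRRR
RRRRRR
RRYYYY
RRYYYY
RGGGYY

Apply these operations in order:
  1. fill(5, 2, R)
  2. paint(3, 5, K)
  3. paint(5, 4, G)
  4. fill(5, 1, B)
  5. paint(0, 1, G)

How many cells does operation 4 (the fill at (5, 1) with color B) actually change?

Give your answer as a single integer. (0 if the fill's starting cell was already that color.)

Answer: 43

Derivation:
After op 1 fill(5,2,R) [10 cells changed]:
RRRRRR
RRRRRR
RRRRRR
RRRRRR
RRRRRR
RRRRRR
RRRRRR
RGGGRR
After op 2 paint(3,5,K):
RRRRRR
RRRRRR
RRRRRR
RRRRRK
RRRRRR
RRRRRR
RRRRRR
RGGGRR
After op 3 paint(5,4,G):
RRRRRR
RRRRRR
RRRRRR
RRRRRK
RRRRRR
RRRRGR
RRRRRR
RGGGRR
After op 4 fill(5,1,B) [43 cells changed]:
BBBBBB
BBBBBB
BBBBBB
BBBBBK
BBBBBB
BBBBGB
BBBBBB
BGGGBB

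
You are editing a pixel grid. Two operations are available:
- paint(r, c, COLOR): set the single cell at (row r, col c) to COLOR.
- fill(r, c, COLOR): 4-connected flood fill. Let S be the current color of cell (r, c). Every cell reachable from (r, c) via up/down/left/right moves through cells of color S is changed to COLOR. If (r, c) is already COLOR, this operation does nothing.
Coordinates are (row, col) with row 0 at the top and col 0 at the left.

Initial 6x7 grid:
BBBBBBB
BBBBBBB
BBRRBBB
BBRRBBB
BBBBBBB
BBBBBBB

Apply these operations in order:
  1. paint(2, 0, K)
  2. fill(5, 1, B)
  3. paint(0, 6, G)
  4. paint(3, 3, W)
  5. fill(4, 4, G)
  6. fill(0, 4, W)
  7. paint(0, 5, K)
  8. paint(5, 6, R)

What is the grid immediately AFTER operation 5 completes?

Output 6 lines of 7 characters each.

After op 1 paint(2,0,K):
BBBBBBB
BBBBBBB
KBRRBBB
BBRRBBB
BBBBBBB
BBBBBBB
After op 2 fill(5,1,B) [0 cells changed]:
BBBBBBB
BBBBBBB
KBRRBBB
BBRRBBB
BBBBBBB
BBBBBBB
After op 3 paint(0,6,G):
BBBBBBG
BBBBBBB
KBRRBBB
BBRRBBB
BBBBBBB
BBBBBBB
After op 4 paint(3,3,W):
BBBBBBG
BBBBBBB
KBRRBBB
BBRWBBB
BBBBBBB
BBBBBBB
After op 5 fill(4,4,G) [36 cells changed]:
GGGGGGG
GGGGGGG
KGRRGGG
GGRWGGG
GGGGGGG
GGGGGGG

Answer: GGGGGGG
GGGGGGG
KGRRGGG
GGRWGGG
GGGGGGG
GGGGGGG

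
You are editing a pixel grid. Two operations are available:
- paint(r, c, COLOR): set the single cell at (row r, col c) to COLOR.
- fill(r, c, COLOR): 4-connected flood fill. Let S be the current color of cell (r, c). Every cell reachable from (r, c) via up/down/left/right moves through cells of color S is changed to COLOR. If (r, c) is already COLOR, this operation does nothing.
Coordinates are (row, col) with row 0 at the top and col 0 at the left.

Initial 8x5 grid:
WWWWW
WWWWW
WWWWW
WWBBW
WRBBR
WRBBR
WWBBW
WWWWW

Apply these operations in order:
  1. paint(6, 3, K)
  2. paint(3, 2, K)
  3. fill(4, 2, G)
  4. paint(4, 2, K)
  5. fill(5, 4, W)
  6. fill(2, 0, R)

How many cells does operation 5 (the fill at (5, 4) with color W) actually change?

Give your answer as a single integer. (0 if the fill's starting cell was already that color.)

Answer: 2

Derivation:
After op 1 paint(6,3,K):
WWWWW
WWWWW
WWWWW
WWBBW
WRBBR
WRBBR
WWBKW
WWWWW
After op 2 paint(3,2,K):
WWWWW
WWWWW
WWWWW
WWKBW
WRBBR
WRBBR
WWBKW
WWWWW
After op 3 fill(4,2,G) [6 cells changed]:
WWWWW
WWWWW
WWWWW
WWKGW
WRGGR
WRGGR
WWGKW
WWWWW
After op 4 paint(4,2,K):
WWWWW
WWWWW
WWWWW
WWKGW
WRKGR
WRGGR
WWGKW
WWWWW
After op 5 fill(5,4,W) [2 cells changed]:
WWWWW
WWWWW
WWWWW
WWKGW
WRKGW
WRGGW
WWGKW
WWWWW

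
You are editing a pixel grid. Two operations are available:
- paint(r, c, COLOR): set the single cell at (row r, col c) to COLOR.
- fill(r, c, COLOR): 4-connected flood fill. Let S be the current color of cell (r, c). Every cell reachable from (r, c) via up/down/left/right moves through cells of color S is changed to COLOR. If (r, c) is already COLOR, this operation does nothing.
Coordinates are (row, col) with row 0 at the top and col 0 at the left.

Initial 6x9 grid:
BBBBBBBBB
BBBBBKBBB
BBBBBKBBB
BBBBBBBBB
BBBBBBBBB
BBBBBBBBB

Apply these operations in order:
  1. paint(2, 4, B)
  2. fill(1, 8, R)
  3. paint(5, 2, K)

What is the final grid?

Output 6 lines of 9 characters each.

After op 1 paint(2,4,B):
BBBBBBBBB
BBBBBKBBB
BBBBBKBBB
BBBBBBBBB
BBBBBBBBB
BBBBBBBBB
After op 2 fill(1,8,R) [52 cells changed]:
RRRRRRRRR
RRRRRKRRR
RRRRRKRRR
RRRRRRRRR
RRRRRRRRR
RRRRRRRRR
After op 3 paint(5,2,K):
RRRRRRRRR
RRRRRKRRR
RRRRRKRRR
RRRRRRRRR
RRRRRRRRR
RRKRRRRRR

Answer: RRRRRRRRR
RRRRRKRRR
RRRRRKRRR
RRRRRRRRR
RRRRRRRRR
RRKRRRRRR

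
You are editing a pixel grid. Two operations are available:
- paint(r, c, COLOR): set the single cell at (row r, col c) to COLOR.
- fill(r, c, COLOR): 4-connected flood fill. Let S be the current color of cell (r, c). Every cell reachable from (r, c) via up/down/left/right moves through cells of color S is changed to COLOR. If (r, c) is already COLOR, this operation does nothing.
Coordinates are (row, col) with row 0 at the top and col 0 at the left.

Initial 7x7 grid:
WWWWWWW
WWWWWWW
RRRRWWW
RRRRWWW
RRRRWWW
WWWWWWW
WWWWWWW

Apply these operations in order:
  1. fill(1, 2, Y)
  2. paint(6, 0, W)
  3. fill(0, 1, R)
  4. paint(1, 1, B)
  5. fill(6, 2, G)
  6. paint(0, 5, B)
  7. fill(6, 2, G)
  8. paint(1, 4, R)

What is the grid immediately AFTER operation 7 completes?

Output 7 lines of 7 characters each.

After op 1 fill(1,2,Y) [37 cells changed]:
YYYYYYY
YYYYYYY
RRRRYYY
RRRRYYY
RRRRYYY
YYYYYYY
YYYYYYY
After op 2 paint(6,0,W):
YYYYYYY
YYYYYYY
RRRRYYY
RRRRYYY
RRRRYYY
YYYYYYY
WYYYYYY
After op 3 fill(0,1,R) [36 cells changed]:
RRRRRRR
RRRRRRR
RRRRRRR
RRRRRRR
RRRRRRR
RRRRRRR
WRRRRRR
After op 4 paint(1,1,B):
RRRRRRR
RBRRRRR
RRRRRRR
RRRRRRR
RRRRRRR
RRRRRRR
WRRRRRR
After op 5 fill(6,2,G) [47 cells changed]:
GGGGGGG
GBGGGGG
GGGGGGG
GGGGGGG
GGGGGGG
GGGGGGG
WGGGGGG
After op 6 paint(0,5,B):
GGGGGBG
GBGGGGG
GGGGGGG
GGGGGGG
GGGGGGG
GGGGGGG
WGGGGGG
After op 7 fill(6,2,G) [0 cells changed]:
GGGGGBG
GBGGGGG
GGGGGGG
GGGGGGG
GGGGGGG
GGGGGGG
WGGGGGG

Answer: GGGGGBG
GBGGGGG
GGGGGGG
GGGGGGG
GGGGGGG
GGGGGGG
WGGGGGG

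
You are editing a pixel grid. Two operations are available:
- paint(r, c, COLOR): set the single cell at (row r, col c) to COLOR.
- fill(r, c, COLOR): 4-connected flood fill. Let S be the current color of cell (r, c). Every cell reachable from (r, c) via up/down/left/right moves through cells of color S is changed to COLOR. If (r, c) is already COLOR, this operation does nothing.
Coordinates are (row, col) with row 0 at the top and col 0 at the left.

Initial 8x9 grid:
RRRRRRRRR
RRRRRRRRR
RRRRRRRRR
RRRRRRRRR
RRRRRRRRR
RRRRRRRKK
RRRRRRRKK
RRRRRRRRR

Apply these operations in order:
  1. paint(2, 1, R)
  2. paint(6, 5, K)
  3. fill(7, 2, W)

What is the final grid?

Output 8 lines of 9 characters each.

After op 1 paint(2,1,R):
RRRRRRRRR
RRRRRRRRR
RRRRRRRRR
RRRRRRRRR
RRRRRRRRR
RRRRRRRKK
RRRRRRRKK
RRRRRRRRR
After op 2 paint(6,5,K):
RRRRRRRRR
RRRRRRRRR
RRRRRRRRR
RRRRRRRRR
RRRRRRRRR
RRRRRRRKK
RRRRRKRKK
RRRRRRRRR
After op 3 fill(7,2,W) [67 cells changed]:
WWWWWWWWW
WWWWWWWWW
WWWWWWWWW
WWWWWWWWW
WWWWWWWWW
WWWWWWWKK
WWWWWKWKK
WWWWWWWWW

Answer: WWWWWWWWW
WWWWWWWWW
WWWWWWWWW
WWWWWWWWW
WWWWWWWWW
WWWWWWWKK
WWWWWKWKK
WWWWWWWWW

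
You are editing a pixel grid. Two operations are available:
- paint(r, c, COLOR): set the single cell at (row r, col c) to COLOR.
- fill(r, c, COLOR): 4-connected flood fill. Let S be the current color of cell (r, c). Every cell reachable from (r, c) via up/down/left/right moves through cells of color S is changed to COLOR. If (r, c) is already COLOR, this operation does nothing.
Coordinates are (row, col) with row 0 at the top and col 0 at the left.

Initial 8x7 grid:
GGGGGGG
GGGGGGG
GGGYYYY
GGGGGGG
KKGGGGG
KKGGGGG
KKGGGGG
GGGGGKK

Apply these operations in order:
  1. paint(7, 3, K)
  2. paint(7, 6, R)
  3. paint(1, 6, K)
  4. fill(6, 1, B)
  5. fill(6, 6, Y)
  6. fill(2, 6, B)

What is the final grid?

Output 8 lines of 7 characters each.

After op 1 paint(7,3,K):
GGGGGGG
GGGGGGG
GGGYYYY
GGGGGGG
KKGGGGG
KKGGGGG
KKGGGGG
GGGKGKK
After op 2 paint(7,6,R):
GGGGGGG
GGGGGGG
GGGYYYY
GGGGGGG
KKGGGGG
KKGGGGG
KKGGGGG
GGGKGKR
After op 3 paint(1,6,K):
GGGGGGG
GGGGGGK
GGGYYYY
GGGGGGG
KKGGGGG
KKGGGGG
KKGGGGG
GGGKGKR
After op 4 fill(6,1,B) [6 cells changed]:
GGGGGGG
GGGGGGK
GGGYYYY
GGGGGGG
BBGGGGG
BBGGGGG
BBGGGGG
GGGKGKR
After op 5 fill(6,6,Y) [42 cells changed]:
YYYYYYY
YYYYYYK
YYYYYYY
YYYYYYY
BBYYYYY
BBYYYYY
BBYYYYY
YYYKYKR
After op 6 fill(2,6,B) [46 cells changed]:
BBBBBBB
BBBBBBK
BBBBBBB
BBBBBBB
BBBBBBB
BBBBBBB
BBBBBBB
BBBKBKR

Answer: BBBBBBB
BBBBBBK
BBBBBBB
BBBBBBB
BBBBBBB
BBBBBBB
BBBBBBB
BBBKBKR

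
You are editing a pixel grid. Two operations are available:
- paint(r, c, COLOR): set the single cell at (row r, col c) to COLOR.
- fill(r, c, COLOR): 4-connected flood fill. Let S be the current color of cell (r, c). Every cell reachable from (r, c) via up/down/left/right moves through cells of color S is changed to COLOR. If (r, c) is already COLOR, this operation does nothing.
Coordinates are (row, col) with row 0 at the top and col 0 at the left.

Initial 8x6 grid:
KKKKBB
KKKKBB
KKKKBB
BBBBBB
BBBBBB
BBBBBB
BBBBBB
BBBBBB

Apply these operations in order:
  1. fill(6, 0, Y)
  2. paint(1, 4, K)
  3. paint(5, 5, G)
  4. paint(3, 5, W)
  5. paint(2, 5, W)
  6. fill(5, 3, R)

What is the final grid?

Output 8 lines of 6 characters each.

Answer: KKKKYY
KKKKKY
KKKKRW
RRRRRW
RRRRRR
RRRRRG
RRRRRR
RRRRRR

Derivation:
After op 1 fill(6,0,Y) [36 cells changed]:
KKKKYY
KKKKYY
KKKKYY
YYYYYY
YYYYYY
YYYYYY
YYYYYY
YYYYYY
After op 2 paint(1,4,K):
KKKKYY
KKKKKY
KKKKYY
YYYYYY
YYYYYY
YYYYYY
YYYYYY
YYYYYY
After op 3 paint(5,5,G):
KKKKYY
KKKKKY
KKKKYY
YYYYYY
YYYYYY
YYYYYG
YYYYYY
YYYYYY
After op 4 paint(3,5,W):
KKKKYY
KKKKKY
KKKKYY
YYYYYW
YYYYYY
YYYYYG
YYYYYY
YYYYYY
After op 5 paint(2,5,W):
KKKKYY
KKKKKY
KKKKYW
YYYYYW
YYYYYY
YYYYYG
YYYYYY
YYYYYY
After op 6 fill(5,3,R) [29 cells changed]:
KKKKYY
KKKKKY
KKKKRW
RRRRRW
RRRRRR
RRRRRG
RRRRRR
RRRRRR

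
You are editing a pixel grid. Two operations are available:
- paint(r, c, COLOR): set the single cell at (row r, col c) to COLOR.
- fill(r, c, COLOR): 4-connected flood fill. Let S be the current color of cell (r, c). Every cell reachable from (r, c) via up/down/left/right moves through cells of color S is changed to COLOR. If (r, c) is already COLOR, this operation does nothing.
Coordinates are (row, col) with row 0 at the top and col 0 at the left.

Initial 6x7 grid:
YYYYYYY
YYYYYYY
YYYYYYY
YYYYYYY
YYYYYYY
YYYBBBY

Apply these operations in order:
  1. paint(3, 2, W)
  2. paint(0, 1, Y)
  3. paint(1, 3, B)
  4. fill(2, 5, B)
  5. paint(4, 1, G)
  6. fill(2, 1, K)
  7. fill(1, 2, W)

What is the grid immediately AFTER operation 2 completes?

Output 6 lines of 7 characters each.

Answer: YYYYYYY
YYYYYYY
YYYYYYY
YYWYYYY
YYYYYYY
YYYBBBY

Derivation:
After op 1 paint(3,2,W):
YYYYYYY
YYYYYYY
YYYYYYY
YYWYYYY
YYYYYYY
YYYBBBY
After op 2 paint(0,1,Y):
YYYYYYY
YYYYYYY
YYYYYYY
YYWYYYY
YYYYYYY
YYYBBBY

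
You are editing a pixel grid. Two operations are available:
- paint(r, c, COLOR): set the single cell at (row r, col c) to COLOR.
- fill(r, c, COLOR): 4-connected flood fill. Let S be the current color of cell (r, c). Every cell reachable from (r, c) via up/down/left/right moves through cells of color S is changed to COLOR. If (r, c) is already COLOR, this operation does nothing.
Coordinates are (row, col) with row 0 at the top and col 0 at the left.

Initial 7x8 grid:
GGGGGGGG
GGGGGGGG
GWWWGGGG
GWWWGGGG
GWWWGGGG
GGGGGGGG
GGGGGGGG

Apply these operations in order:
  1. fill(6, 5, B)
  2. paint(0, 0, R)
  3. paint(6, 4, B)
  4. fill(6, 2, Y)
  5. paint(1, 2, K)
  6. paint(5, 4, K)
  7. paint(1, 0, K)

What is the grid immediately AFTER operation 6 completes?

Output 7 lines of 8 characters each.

After op 1 fill(6,5,B) [47 cells changed]:
BBBBBBBB
BBBBBBBB
BWWWBBBB
BWWWBBBB
BWWWBBBB
BBBBBBBB
BBBBBBBB
After op 2 paint(0,0,R):
RBBBBBBB
BBBBBBBB
BWWWBBBB
BWWWBBBB
BWWWBBBB
BBBBBBBB
BBBBBBBB
After op 3 paint(6,4,B):
RBBBBBBB
BBBBBBBB
BWWWBBBB
BWWWBBBB
BWWWBBBB
BBBBBBBB
BBBBBBBB
After op 4 fill(6,2,Y) [46 cells changed]:
RYYYYYYY
YYYYYYYY
YWWWYYYY
YWWWYYYY
YWWWYYYY
YYYYYYYY
YYYYYYYY
After op 5 paint(1,2,K):
RYYYYYYY
YYKYYYYY
YWWWYYYY
YWWWYYYY
YWWWYYYY
YYYYYYYY
YYYYYYYY
After op 6 paint(5,4,K):
RYYYYYYY
YYKYYYYY
YWWWYYYY
YWWWYYYY
YWWWYYYY
YYYYKYYY
YYYYYYYY

Answer: RYYYYYYY
YYKYYYYY
YWWWYYYY
YWWWYYYY
YWWWYYYY
YYYYKYYY
YYYYYYYY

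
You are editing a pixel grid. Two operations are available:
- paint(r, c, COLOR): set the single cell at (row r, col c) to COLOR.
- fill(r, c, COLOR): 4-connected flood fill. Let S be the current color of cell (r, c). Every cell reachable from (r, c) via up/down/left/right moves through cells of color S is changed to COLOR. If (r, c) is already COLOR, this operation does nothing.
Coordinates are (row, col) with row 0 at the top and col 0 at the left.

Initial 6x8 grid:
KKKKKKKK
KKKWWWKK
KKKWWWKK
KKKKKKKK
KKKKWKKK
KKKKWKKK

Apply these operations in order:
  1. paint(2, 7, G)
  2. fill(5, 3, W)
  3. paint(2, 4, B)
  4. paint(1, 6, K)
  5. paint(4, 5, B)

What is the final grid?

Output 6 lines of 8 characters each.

After op 1 paint(2,7,G):
KKKKKKKK
KKKWWWKK
KKKWWWKG
KKKKKKKK
KKKKWKKK
KKKKWKKK
After op 2 fill(5,3,W) [39 cells changed]:
WWWWWWWW
WWWWWWWW
WWWWWWWG
WWWWWWWW
WWWWWWWW
WWWWWWWW
After op 3 paint(2,4,B):
WWWWWWWW
WWWWWWWW
WWWWBWWG
WWWWWWWW
WWWWWWWW
WWWWWWWW
After op 4 paint(1,6,K):
WWWWWWWW
WWWWWWKW
WWWWBWWG
WWWWWWWW
WWWWWWWW
WWWWWWWW
After op 5 paint(4,5,B):
WWWWWWWW
WWWWWWKW
WWWWBWWG
WWWWWWWW
WWWWWBWW
WWWWWWWW

Answer: WWWWWWWW
WWWWWWKW
WWWWBWWG
WWWWWWWW
WWWWWBWW
WWWWWWWW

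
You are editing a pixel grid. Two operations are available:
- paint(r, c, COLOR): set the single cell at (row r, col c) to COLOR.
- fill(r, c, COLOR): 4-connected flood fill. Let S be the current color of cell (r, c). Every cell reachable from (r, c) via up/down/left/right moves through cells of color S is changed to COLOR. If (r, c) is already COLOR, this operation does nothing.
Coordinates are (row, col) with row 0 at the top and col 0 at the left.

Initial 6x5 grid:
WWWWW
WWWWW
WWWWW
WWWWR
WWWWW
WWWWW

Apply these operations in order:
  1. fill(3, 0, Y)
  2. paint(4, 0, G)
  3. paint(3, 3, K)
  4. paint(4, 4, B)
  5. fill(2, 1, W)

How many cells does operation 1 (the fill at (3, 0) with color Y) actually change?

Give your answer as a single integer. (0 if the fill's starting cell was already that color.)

Answer: 29

Derivation:
After op 1 fill(3,0,Y) [29 cells changed]:
YYYYY
YYYYY
YYYYY
YYYYR
YYYYY
YYYYY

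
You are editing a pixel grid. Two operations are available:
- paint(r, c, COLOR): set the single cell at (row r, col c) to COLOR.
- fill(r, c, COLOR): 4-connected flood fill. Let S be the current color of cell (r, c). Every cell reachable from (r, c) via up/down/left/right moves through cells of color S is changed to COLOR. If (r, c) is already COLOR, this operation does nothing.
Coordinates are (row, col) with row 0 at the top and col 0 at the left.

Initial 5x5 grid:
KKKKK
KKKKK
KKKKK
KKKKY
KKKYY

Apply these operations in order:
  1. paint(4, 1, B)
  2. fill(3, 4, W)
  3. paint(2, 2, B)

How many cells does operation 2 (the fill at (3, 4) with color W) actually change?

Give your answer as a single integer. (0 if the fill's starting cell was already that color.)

Answer: 3

Derivation:
After op 1 paint(4,1,B):
KKKKK
KKKKK
KKKKK
KKKKY
KBKYY
After op 2 fill(3,4,W) [3 cells changed]:
KKKKK
KKKKK
KKKKK
KKKKW
KBKWW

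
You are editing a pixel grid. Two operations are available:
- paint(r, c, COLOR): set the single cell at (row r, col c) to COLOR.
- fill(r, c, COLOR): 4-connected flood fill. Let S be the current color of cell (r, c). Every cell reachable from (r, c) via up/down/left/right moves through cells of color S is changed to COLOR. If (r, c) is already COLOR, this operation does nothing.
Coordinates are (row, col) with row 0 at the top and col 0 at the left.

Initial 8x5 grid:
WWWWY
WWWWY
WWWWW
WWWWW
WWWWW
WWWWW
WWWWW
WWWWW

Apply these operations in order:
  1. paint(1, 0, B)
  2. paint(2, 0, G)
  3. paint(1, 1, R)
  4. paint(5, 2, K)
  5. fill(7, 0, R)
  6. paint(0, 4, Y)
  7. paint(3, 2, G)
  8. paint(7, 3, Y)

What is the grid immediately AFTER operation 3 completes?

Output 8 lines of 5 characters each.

Answer: WWWWY
BRWWY
GWWWW
WWWWW
WWWWW
WWWWW
WWWWW
WWWWW

Derivation:
After op 1 paint(1,0,B):
WWWWY
BWWWY
WWWWW
WWWWW
WWWWW
WWWWW
WWWWW
WWWWW
After op 2 paint(2,0,G):
WWWWY
BWWWY
GWWWW
WWWWW
WWWWW
WWWWW
WWWWW
WWWWW
After op 3 paint(1,1,R):
WWWWY
BRWWY
GWWWW
WWWWW
WWWWW
WWWWW
WWWWW
WWWWW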